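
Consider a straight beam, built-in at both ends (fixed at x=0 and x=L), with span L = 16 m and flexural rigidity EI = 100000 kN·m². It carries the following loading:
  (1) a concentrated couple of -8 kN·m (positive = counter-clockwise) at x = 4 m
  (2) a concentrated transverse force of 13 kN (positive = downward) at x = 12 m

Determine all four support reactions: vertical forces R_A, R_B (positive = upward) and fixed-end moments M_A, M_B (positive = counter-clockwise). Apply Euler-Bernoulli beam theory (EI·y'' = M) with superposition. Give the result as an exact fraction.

Load 1 — applied couple M₀=-8 kN·m at a=4 m (b=L-a=12):
  R_A = 6M₀ab/L³ = 6·(-8)·4·12/16³ = -9/16 kN
  M_A = M₀b(2a-b)/L² = (-8)·12·(2·4-12)/16² = 3/2 kN·m
  R_B = -6M₀ab/L³ = -6·(-8)·4·12/16³ = 9/16 kN
  M_B = M₀a(2b-a)/L² = (-8)·4·(2·12-4)/16² = -5/2 kN·m
Load 2 — point force P=13 kN at a=12 m (b=L-a=4):
  R_A = Pb²(3a+b)/L³ = 13·4²·(3·12+4)/16³ = 65/32 kN
  M_A = Pab²/L² = 13·12·4²/16² = 39/4 kN·m
  R_B = Pa²(a+3b)/L³ = 13·12²·(12+3·4)/16³ = 351/32 kN
  M_B = -Pa²b/L² = -13·12²·4/16² = -117/4 kN·m
Superposition: R_A = 47/32 kN, M_A = 45/4 kN·m, R_B = 369/32 kN, M_B = -127/4 kN·m

R_A = 47/32 kN, M_A = 45/4 kN·m, R_B = 369/32 kN, M_B = -127/4 kN·m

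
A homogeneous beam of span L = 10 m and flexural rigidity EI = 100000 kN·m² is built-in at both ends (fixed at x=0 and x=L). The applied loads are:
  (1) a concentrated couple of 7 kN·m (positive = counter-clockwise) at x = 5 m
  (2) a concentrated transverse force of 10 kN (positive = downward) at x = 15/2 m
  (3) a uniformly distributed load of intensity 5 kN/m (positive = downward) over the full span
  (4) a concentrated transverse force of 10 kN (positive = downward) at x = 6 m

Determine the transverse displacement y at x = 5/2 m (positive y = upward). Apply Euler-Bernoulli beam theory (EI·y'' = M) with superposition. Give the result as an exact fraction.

y(5/2) = -3299/3072000 m

Load 1 — applied couple M₀=7 kN·m at a=5 m (b=L-a=5):
  y_1 = (R_Ax³/6 - M_Ax²/2)/EI  [x≤a] with R_A=21/20, M_A=7/4 = ((21/20)·(5/2)³/6 - (7/4)·(5/2)²/2)/100000 = -7/256000 m
Load 2 — point force P=10 kN at a=15/2 m (b=L-a=5/2):
  y_2 = -Pb²x²(3aL-(3a+b)x)/(6L³EI)  [x≤a] = -10·(5/2)²·(5/2)²·(3·(15/2)·10-(3·(15/2)+(5/2))·(5/2))/(6·10³·100000) = -13/122880 m
Load 3 — uniform load w=5 kN/m over full span:
  y_3 = -wx²(L-x)²/(24EI) = -5·(5/2)²·(10-(5/2))²/(24·100000) = -3/4096 m
Load 4 — point force P=10 kN at a=6 m (b=L-a=4):
  y_4 = -Pb²x²(3aL-(3a+b)x)/(6L³EI)  [x≤a] = -10·4²·(5/2)²·(3·6·10-(3·6+4)·(5/2))/(6·10³·100000) = -1/4800 m
Superposition: y = Σ y_i = -3299/3072000 m ≈ -0.001074 m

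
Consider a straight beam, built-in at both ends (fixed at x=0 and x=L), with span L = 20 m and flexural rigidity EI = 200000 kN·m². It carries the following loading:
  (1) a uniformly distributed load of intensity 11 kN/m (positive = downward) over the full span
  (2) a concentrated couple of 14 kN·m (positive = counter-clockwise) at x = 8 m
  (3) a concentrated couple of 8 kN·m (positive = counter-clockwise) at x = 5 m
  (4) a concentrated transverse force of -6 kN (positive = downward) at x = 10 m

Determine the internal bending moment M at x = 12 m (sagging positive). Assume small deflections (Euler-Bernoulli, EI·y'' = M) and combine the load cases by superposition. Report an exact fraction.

M(12) = 110737/750 kN·m

Load 1 — uniform load w=11 kN/m over full span:
  M_1 = wLx/2 - wL²/12 - wx²/2 = 11·20·12/2 - 11·20²/12 - 11·12²/2 = 484/3 kN·m
Load 2 — applied couple M₀=14 kN·m at a=8 m (b=L-a=12):
  M_2 = R_Ax - M_A - M₀  [x>a] with R_A=126/125, M_A=42/25 = (126/125)·12 - (42/25) - 14 = -448/125 kN·m
Load 3 — applied couple M₀=8 kN·m at a=5 m (b=L-a=15):
  M_3 = R_Ax - M_A - M₀  [x>a] with R_A=9/20, M_A=-3/2 = (9/20)·12 - (-3/2) - 8 = -11/10 kN·m
Load 4 — point force P=-6 kN at a=10 m (b=L-a=10):
  M_4 = Pa²(a+3b)(L-x)/L³ - Pa²b/L²  [x>a] = (-6)·10²·(10+3·10)·(20-12)/20³ - (-6)·10²·10/20² = -9 kN·m
Superposition: M = Σ M_i = 110737/750 kN·m ≈ 147.649333 kN·m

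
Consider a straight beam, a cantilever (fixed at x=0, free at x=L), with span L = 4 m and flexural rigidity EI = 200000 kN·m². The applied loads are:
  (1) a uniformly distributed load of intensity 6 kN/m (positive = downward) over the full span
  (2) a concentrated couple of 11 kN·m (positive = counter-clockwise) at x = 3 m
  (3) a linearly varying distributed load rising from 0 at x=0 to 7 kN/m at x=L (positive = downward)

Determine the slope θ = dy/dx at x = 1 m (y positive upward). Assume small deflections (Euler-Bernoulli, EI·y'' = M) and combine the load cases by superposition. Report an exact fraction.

θ(1) = -361/1280000 rad

Load 1 — uniform load w=6 kN/m over full span:
  θ_1 = -wx(x²-3Lx+3L²)/(6EI) = -6·1·(1²-3·4·1+3·4²)/(6·200000) = -37/200000 rad
Load 2 — applied couple M₀=11 kN·m at a=3 m (b=L-a=1):
  θ_2 = M₀x/EI  [x≤a] = 11·1/200000 = 11/200000 rad
Load 3 — triangular load w₀=7 kN/m (0→w₀ over full span):
  θ_3 = (w₀Lx²/4-w₀L²x/3-w₀x⁴/(24L))/EI = (7·4·1²/4-7·4²·1/3-7·1⁴/(24·4))/200000 = -973/6400000 rad
Superposition: θ = Σ θ_i = -361/1280000 rad ≈ -0.000282 rad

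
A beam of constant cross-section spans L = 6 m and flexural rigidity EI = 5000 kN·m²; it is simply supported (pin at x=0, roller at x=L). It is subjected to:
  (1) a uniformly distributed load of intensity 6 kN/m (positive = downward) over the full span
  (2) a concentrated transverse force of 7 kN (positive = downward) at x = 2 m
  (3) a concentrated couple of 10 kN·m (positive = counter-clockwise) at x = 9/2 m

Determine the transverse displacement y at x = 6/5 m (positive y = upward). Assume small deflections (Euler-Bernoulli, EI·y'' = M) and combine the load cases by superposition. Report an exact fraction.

y(6/5) = -650453/37500000 m

Load 1 — uniform load w=6 kN/m over full span:
  y_1 = -wx(L³-2Lx²+x³)/(24EI) = -6·(6/5)·(6³-2·6·(6/5)²+(6/5)³)/(24·5000) = -4698/390625 m
Load 2 — point force P=7 kN at a=2 m (b=L-a=4):
  y_2 = -Pbx(L²-b²-x²)/(6LEI)  [x≤a] = -7·4·(6/5)·(6²-4²-(6/5)²)/(6·6·5000) = -812/234375 m
Load 3 — applied couple M₀=10 kN·m at a=9/2 m (b=L-a=3/2):
  y_3 = (M₀x³/(6L)+C₁x)/EI  [x≤a] with C₁=M₀(3b²-L²)/(6L)=-65/8 = (10·(6/5)³/(6·6)+(-65/8)·(6/5))/5000 = -927/500000 m
Superposition: y = Σ y_i = -650453/37500000 m ≈ -0.017345 m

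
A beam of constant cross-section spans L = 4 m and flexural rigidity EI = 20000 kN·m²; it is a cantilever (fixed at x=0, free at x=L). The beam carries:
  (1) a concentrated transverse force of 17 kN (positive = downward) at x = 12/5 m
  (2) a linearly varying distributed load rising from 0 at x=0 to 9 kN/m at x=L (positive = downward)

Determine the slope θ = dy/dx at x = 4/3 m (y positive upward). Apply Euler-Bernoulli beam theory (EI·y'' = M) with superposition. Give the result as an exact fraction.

θ(4/3) = -739/168750 rad

Load 1 — point force P=17 kN at a=12/5 m (b=L-a=8/5):
  θ_1 = -Px(2a-x)/(2EI)  [x≤a] = -17·(4/3)·(2·(12/5)-(4/3))/(2·20000) = -221/112500 rad
Load 2 — triangular load w₀=9 kN/m (0→w₀ over full span):
  θ_2 = (w₀Lx²/4-w₀L²x/3-w₀x⁴/(24L))/EI = (9·4·(4/3)²/4-9·4²·(4/3)/3-9·(4/3)⁴/(24·4))/20000 = -163/67500 rad
Superposition: θ = Σ θ_i = -739/168750 rad ≈ -0.004379 rad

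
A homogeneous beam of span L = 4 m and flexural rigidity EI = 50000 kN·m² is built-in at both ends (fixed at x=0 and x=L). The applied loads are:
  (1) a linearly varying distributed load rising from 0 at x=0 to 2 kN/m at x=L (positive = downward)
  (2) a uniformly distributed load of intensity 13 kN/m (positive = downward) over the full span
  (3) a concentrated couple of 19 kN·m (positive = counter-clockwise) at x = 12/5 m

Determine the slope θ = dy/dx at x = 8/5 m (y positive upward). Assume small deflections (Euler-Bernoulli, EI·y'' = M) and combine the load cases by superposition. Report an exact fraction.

θ(8/5) = -36/390625 rad

Load 1 — triangular load w₀=2 kN/m (0→w₀ over full span):
  θ_1 = -w₀(2x(L-x)(L-2x)(x+2L)+x²(L-x)²)/(120LEI) = -2·(2·(8/5)·(4-(8/5))·(4-2·(8/5))·((8/5)+2·4)+(8/5)²·(4-(8/5))²)/(120·4·50000) = -12/1953125 rad
Load 2 — uniform load w=13 kN/m over full span:
  θ_2 = -wx(L-x)(L-2x)/(12EI) = -13·(8/5)·(4-(8/5))·(4-2·(8/5))/(12·50000) = -26/390625 rad
Load 3 — applied couple M₀=19 kN·m at a=12/5 m (b=L-a=8/5):
  θ_3 = (R_Ax²/2 - M_Ax)/EI  [x≤a] with R_A=171/25, M_A=152/25 = ((171/25)·(8/5)²/2 - (152/25)·(8/5))/50000 = -38/1953125 rad
Superposition: θ = Σ θ_i = -36/390625 rad ≈ -0.000092 rad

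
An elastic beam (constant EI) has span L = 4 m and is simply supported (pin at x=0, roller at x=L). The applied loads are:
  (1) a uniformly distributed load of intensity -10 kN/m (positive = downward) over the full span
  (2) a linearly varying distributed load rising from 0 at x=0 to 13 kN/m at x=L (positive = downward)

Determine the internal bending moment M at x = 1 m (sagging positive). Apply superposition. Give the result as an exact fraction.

M(1) = -55/8 kN·m

Load 1 — uniform load w=-10 kN/m over full span:
  M_1 = wx(L-x)/2 = (-10)·1·(4-1)/2 = -15 kN·m
Load 2 — triangular load w₀=13 kN/m (0→w₀ over full span):
  M_2 = w₀Lx/6 - w₀x³/(6L) = 13·4·1/6 - 13·1³/(6·4) = 65/8 kN·m
Superposition: M = Σ M_i = -55/8 kN·m ≈ -6.875000 kN·m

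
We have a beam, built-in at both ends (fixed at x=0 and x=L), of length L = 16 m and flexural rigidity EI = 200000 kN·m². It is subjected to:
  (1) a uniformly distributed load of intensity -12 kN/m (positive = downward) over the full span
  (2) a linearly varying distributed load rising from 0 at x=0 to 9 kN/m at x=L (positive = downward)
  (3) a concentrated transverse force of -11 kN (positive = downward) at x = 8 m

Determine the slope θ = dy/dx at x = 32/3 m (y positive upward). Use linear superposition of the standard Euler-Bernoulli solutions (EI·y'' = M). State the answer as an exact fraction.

Load 1 — uniform load w=-12 kN/m over full span:
  θ_1 = -wx(L-x)(L-2x)/(12EI) = -(-12)·(32/3)·(16-(32/3))·(16-2·(32/3))/(12·200000) = -128/84375 rad
Load 2 — triangular load w₀=9 kN/m (0→w₀ over full span):
  θ_2 = -w₀(2x(L-x)(L-2x)(x+2L)+x²(L-x)²)/(120LEI) = -9·(2·(32/3)·(16-(32/3))·(16-2·(32/3))·((32/3)+2·16)+(32/3)²·(16-(32/3))²)/(120·16·200000) = 224/421875 rad
Load 3 — point force P=-11 kN at a=8 m (b=L-a=8):
  θ_3 = Pa²(L-x)(2bL-(3b+a)(L-x))/(2L³EI)  [x>a] = (-11)·8²·(16-(32/3))·(2·8·16-(3·8+8)·(16-(32/3)))/(2·16³·200000) = -11/56250 rad
Superposition: θ = Σ θ_i = -997/843750 rad ≈ -0.001182 rad

θ(32/3) = -997/843750 rad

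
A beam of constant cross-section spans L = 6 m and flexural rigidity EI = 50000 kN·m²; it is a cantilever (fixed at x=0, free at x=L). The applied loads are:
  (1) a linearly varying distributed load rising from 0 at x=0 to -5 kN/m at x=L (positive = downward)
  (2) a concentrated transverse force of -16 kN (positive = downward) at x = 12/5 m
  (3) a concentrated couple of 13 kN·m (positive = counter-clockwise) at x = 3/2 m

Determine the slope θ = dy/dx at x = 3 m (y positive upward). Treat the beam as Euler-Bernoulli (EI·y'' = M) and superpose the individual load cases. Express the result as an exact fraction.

Load 1 — triangular load w₀=-5 kN/m (0→w₀ over full span):
  θ_1 = (w₀Lx²/4-w₀L²x/3-w₀x⁴/(24L))/EI = ((-5)·6·3²/4-(-5)·6²·3/3-(-5)·3⁴/(24·6))/50000 = 369/160000 rad
Load 2 — point force P=-16 kN at a=12/5 m (b=L-a=18/5):
  θ_2 = -Pa²/(2EI)  [x>a] = -(-16)·(12/5)²/(2·50000) = 72/78125 rad
Load 3 — applied couple M₀=13 kN·m at a=3/2 m (b=L-a=9/2):
  θ_3 = M₀a/EI  [x>a] = 13·(3/2)/50000 = 39/100000 rad
Superposition: θ = Σ θ_i = 72357/20000000 rad ≈ 0.003618 rad

θ(3) = 72357/20000000 rad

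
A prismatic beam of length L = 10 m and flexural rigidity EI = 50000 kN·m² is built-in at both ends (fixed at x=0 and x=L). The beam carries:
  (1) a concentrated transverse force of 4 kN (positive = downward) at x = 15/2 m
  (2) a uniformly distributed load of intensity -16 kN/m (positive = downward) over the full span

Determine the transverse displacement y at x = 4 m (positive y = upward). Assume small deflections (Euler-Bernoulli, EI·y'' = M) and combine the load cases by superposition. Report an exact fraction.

y(4) = 1127/150000 m

Load 1 — point force P=4 kN at a=15/2 m (b=L-a=5/2):
  y_1 = -Pb²x²(3aL-(3a+b)x)/(6L³EI)  [x≤a] = -4·(5/2)²·4²·(3·(15/2)·10-(3·(15/2)+(5/2))·4)/(6·10³·50000) = -1/6000 m
Load 2 — uniform load w=-16 kN/m over full span:
  y_2 = -wx²(L-x)²/(24EI) = -(-16)·4²·(10-4)²/(24·50000) = 24/3125 m
Superposition: y = Σ y_i = 1127/150000 m ≈ 0.007513 m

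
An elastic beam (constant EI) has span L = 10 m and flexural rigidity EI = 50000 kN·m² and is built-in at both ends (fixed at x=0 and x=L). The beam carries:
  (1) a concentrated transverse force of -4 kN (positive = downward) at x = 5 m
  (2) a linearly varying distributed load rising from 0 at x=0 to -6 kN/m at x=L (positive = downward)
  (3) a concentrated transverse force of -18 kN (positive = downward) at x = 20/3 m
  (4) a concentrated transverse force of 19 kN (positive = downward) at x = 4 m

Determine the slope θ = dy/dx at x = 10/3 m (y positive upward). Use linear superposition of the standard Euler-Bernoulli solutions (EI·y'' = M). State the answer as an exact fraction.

θ(10/3) = 2129/5062500 rad

Load 1 — point force P=-4 kN at a=5 m (b=L-a=5):
  θ_1 = -Pb²x(2aL-(3a+b)x)/(2L³EI)  [x≤a] = -(-4)·5²·(10/3)·(2·5·10-(3·5+5)·(10/3))/(2·10³·50000) = 1/9000 rad
Load 2 — triangular load w₀=-6 kN/m (0→w₀ over full span):
  θ_2 = -w₀(2x(L-x)(L-2x)(x+2L)+x²(L-x)²)/(120LEI) = -(-6)·(2·(10/3)·(10-(10/3))·(10-2·(10/3))·((10/3)+2·10)+(10/3)²·(10-(10/3))²)/(120·10·50000) = 4/10125 rad
Load 3 — point force P=-18 kN at a=20/3 m (b=L-a=10/3):
  θ_3 = -Pb²x(2aL-(3a+b)x)/(2L³EI)  [x≤a] = -(-18)·(10/3)²·(10/3)·(2·(20/3)·10-(3·(20/3)+(10/3))·(10/3))/(2·10³·50000) = 1/2700 rad
Load 4 — point force P=19 kN at a=4 m (b=L-a=6):
  θ_4 = -Pb²x(2aL-(3a+b)x)/(2L³EI)  [x≤a] = -19·6²·(10/3)·(2·4·10-(3·4+6)·(10/3))/(2·10³·50000) = -57/125000 rad
Superposition: θ = Σ θ_i = 2129/5062500 rad ≈ 0.000421 rad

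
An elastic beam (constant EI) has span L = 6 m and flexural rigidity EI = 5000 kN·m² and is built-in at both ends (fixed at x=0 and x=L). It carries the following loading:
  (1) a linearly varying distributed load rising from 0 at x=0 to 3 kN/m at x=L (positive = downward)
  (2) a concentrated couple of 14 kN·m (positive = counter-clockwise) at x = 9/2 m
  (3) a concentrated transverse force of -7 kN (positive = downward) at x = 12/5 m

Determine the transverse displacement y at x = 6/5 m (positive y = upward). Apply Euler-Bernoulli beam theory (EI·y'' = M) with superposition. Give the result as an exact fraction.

Load 1 — triangular load w₀=3 kN/m (0→w₀ over full span):
  y_1 = -w₀x²(L-x)²(x+2L)/(120LEI) = -3·(6/5)²·(6-(6/5))²·((6/5)+2·6)/(120·6·5000) = -3564/9765625 m
Load 2 — applied couple M₀=14 kN·m at a=9/2 m (b=L-a=3/2):
  y_2 = (R_Ax³/6 - M_Ax²/2)/EI  [x≤a] with R_A=21/8, M_A=35/8 = ((21/8)·(6/5)³/6 - (35/8)·(6/5)²/2)/5000 = -1197/2500000 m
Load 3 — point force P=-7 kN at a=12/5 m (b=L-a=18/5):
  y_3 = -Pb²x²(3aL-(3a+b)x)/(6L³EI)  [x≤a] = -(-7)·(18/5)²·(6/5)²·(3·(12/5)·6-(3·(12/5)+(18/5))·(6/5))/(6·6³·5000) = 11907/19531250 m
Superposition: y = Σ y_i = -73161/312500000 m ≈ -0.000234 m

y(6/5) = -73161/312500000 m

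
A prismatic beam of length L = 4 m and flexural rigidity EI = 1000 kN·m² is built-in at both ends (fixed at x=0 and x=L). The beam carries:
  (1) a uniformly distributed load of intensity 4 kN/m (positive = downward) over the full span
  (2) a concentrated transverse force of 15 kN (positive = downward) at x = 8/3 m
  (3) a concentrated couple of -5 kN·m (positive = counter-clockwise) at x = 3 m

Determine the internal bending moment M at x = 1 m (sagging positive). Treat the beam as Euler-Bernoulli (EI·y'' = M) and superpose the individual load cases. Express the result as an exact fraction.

Load 1 — uniform load w=4 kN/m over full span:
  M_1 = wLx/2 - wL²/12 - wx²/2 = 4·4·1/2 - 4·4²/12 - 4·1²/2 = 2/3 kN·m
Load 2 — point force P=15 kN at a=8/3 m (b=L-a=4/3):
  M_2 = Pb²(3a+b)x/L³ - Pab²/L²  [x≤a] = 15·(4/3)²·(3·(8/3)+(4/3))·1/4³ - 15·(8/3)·(4/3)²/4² = -5/9 kN·m
Load 3 — applied couple M₀=-5 kN·m at a=3 m (b=L-a=1):
  M_3 = R_Ax - M_A  [x≤a] with R_A=-45/32, M_A=-25/16 = (-45/32)·1 - (-25/16) = 5/32 kN·m
Superposition: M = Σ M_i = 77/288 kN·m ≈ 0.267361 kN·m

M(1) = 77/288 kN·m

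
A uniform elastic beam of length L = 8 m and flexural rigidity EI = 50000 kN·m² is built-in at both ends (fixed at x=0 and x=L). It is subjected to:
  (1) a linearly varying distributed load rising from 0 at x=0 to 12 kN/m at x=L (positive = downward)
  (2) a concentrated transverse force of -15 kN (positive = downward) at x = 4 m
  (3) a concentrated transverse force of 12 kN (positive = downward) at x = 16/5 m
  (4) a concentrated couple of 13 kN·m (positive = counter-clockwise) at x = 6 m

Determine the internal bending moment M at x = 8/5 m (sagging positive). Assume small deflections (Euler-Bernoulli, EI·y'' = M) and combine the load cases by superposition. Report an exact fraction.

M(8/5) = -31039/10000 kN·m

Load 1 — triangular load w₀=12 kN/m (0→w₀ over full span):
  M_1 = 3w₀Lx/20 - w₀L²/30 - w₀x³/(6L) = 3·12·8·(8/5)/20 - 12·8²/30 - 12·(8/5)³/(6·8) = -448/125 kN·m
Load 2 — point force P=-15 kN at a=4 m (b=L-a=4):
  M_2 = Pb²(3a+b)x/L³ - Pab²/L²  [x≤a] = (-15)·4²·(3·4+4)·(8/5)/8³ - (-15)·4·4²/8² = 3 kN·m
Load 3 — point force P=12 kN at a=16/5 m (b=L-a=24/5):
  M_3 = Pb²(3a+b)x/L³ - Pab²/L²  [x≤a] = 12·(24/5)²·(3·(16/5)+(24/5))·(8/5)/8³ - 12·(16/5)·(24/5)²/8² = -864/625 kN·m
Load 4 — applied couple M₀=13 kN·m at a=6 m (b=L-a=2):
  M_4 = R_Ax - M_A  [x≤a] with R_A=117/64, M_A=65/16 = (117/64)·(8/5) - (65/16) = -91/80 kN·m
Superposition: M = Σ M_i = -31039/10000 kN·m ≈ -3.103900 kN·m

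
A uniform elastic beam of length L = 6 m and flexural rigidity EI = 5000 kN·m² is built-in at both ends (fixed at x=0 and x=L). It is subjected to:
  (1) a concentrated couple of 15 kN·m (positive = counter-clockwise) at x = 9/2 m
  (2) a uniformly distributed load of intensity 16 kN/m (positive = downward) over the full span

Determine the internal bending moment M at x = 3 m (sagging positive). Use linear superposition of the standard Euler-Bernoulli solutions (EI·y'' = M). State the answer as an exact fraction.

M(3) = 111/4 kN·m

Load 1 — applied couple M₀=15 kN·m at a=9/2 m (b=L-a=3/2):
  M_1 = R_Ax - M_A  [x≤a] with R_A=45/16, M_A=75/16 = (45/16)·3 - (75/16) = 15/4 kN·m
Load 2 — uniform load w=16 kN/m over full span:
  M_2 = wLx/2 - wL²/12 - wx²/2 = 16·6·3/2 - 16·6²/12 - 16·3²/2 = 24 kN·m
Superposition: M = Σ M_i = 111/4 kN·m ≈ 27.750000 kN·m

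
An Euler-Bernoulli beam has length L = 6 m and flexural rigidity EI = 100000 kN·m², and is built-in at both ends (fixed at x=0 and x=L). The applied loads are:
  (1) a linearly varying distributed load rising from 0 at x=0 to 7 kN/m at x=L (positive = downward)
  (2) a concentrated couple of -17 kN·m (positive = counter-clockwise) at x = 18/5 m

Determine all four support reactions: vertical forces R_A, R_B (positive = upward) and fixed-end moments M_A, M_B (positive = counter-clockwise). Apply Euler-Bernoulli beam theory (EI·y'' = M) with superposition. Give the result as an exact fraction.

Load 1 — triangular load w₀=7 kN/m (0→w₀ over full span):
  R_A = 3w₀L/20 = 3·7·6/20 = 63/10 kN
  M_A = w₀L²/30 = 7·6²/30 = 42/5 kN·m
  R_B = 7w₀L/20 = 7·7·6/20 = 147/10 kN
  M_B = -w₀L²/20 = -7·6²/20 = -63/5 kN·m
Load 2 — applied couple M₀=-17 kN·m at a=18/5 m (b=L-a=12/5):
  R_A = 6M₀ab/L³ = 6·(-17)·(18/5)·(12/5)/6³ = -102/25 kN
  M_A = M₀b(2a-b)/L² = (-17)·(12/5)·(2·(18/5)-(12/5))/6² = -136/25 kN·m
  R_B = -6M₀ab/L³ = -6·(-17)·(18/5)·(12/5)/6³ = 102/25 kN
  M_B = M₀a(2b-a)/L² = (-17)·(18/5)·(2·(12/5)-(18/5))/6² = -51/25 kN·m
Superposition: R_A = 111/50 kN, M_A = 74/25 kN·m, R_B = 939/50 kN, M_B = -366/25 kN·m

R_A = 111/50 kN, M_A = 74/25 kN·m, R_B = 939/50 kN, M_B = -366/25 kN·m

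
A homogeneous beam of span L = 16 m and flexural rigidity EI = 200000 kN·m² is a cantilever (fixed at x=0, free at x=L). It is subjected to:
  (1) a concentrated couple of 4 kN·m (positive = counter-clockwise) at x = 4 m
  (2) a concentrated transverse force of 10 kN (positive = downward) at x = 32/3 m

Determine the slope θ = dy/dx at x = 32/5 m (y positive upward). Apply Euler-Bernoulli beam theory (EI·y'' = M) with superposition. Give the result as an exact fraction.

Load 1 — applied couple M₀=4 kN·m at a=4 m (b=L-a=12):
  θ_1 = M₀a/EI  [x>a] = 4·4/200000 = 1/12500 rad
Load 2 — point force P=10 kN at a=32/3 m (b=L-a=16/3):
  θ_2 = -Px(2a-x)/(2EI)  [x≤a] = -10·(32/5)·(2·(32/3)-(32/5))/(2·200000) = -112/46875 rad
Superposition: θ = Σ θ_i = -433/187500 rad ≈ -0.002309 rad

θ(32/5) = -433/187500 rad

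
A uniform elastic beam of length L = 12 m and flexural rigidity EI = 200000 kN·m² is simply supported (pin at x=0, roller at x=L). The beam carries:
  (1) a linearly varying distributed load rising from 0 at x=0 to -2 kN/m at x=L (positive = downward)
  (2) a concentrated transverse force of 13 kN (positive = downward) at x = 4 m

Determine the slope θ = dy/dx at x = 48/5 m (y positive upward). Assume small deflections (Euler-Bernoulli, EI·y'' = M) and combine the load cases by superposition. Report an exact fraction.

θ(48/5) = 15347/140625000 rad

Load 1 — triangular load w₀=-2 kN/m (0→w₀ over full span):
  θ_1 = -w₀(7L⁴-30L²x²+15x⁴)/(360LEI) = -(-2)·(7·12⁴-30·12²·(48/5)²+15·(48/5)⁴)/(360·12·200000) = -2271/7812500 rad
Load 2 — point force P=13 kN at a=4 m (b=L-a=8):
  θ_2 = -Pa(2L²-6Lx+3x²+a²)/(6LEI)  [x>a] = -13·4·(2·12²-6·12·(48/5)+3·(48/5)²+4²)/(6·12·200000) = 2249/5625000 rad
Superposition: θ = Σ θ_i = 15347/140625000 rad ≈ 0.000109 rad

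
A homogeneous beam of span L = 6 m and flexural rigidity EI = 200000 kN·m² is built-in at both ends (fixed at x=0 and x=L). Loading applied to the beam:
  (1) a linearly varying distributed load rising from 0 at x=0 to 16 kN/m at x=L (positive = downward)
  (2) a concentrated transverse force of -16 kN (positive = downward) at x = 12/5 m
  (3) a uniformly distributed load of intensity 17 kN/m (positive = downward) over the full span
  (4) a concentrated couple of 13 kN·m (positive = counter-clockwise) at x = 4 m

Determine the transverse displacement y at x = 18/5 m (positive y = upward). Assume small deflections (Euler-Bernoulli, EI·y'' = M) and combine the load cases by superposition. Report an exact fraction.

y(18/5) = -553167/1562500000 m

Load 1 — triangular load w₀=16 kN/m (0→w₀ over full span):
  y_1 = -w₀x²(L-x)²(x+2L)/(120LEI) = -16·(18/5)²·(6-(18/5))²·((18/5)+2·6)/(120·6·200000) = -6318/48828125 m
Load 2 — point force P=-16 kN at a=12/5 m (b=L-a=18/5):
  y_2 = -Pa²(L-x)²(3bL-(3b+a)(L-x))/(6L³EI)  [x>a] = -(-16)·(12/5)²·(6-(18/5))²·(3·(18/5)·6-(3·(18/5)+(12/5))·(6-(18/5)))/(6·6³·200000) = 3312/48828125 m
Load 3 — uniform load w=17 kN/m over full span:
  y_3 = -wx²(L-x)²/(24EI) = -17·(18/5)²·(6-(18/5))²/(24·200000) = -4131/15625000 m
Load 4 — applied couple M₀=13 kN·m at a=4 m (b=L-a=2):
  y_4 = (R_Ax³/6 - M_Ax²/2)/EI  [x≤a] with R_A=26/9, M_A=13/3 = ((26/9)·(18/5)³/6 - (13/3)·(18/5)²/2)/200000 = -351/12500000 m
Superposition: y = Σ y_i = -553167/1562500000 m ≈ -0.000354 m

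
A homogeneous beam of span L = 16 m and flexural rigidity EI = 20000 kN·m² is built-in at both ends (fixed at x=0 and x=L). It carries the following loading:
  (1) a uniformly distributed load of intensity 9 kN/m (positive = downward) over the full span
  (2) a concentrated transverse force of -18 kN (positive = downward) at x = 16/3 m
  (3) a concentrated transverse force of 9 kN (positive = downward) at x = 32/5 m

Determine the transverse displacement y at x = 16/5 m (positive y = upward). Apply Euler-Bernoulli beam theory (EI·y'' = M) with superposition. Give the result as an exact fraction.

y(16/5) = -2451392/87890625 m

Load 1 — uniform load w=9 kN/m over full span:
  y_1 = -wx²(L-x)²/(24EI) = -9·(16/5)²·(16-(16/5))²/(24·20000) = -12288/390625 m
Load 2 — point force P=-18 kN at a=16/3 m (b=L-a=32/3):
  y_2 = -Pb²x²(3aL-(3a+b)x)/(6L³EI)  [x≤a] = -(-18)·(32/3)²·(16/5)²·(3·(16/3)·16-(3·(16/3)+(32/3))·(16/5))/(6·16³·20000) = 1024/140625 m
Load 3 — point force P=9 kN at a=32/5 m (b=L-a=48/5):
  y_3 = -Pb²x²(3aL-(3a+b)x)/(6L³EI)  [x≤a] = -9·(48/5)²·(16/5)²·(3·(32/5)·16-(3·(32/5)+(48/5))·(16/5))/(6·16³·20000) = -36288/9765625 m
Superposition: y = Σ y_i = -2451392/87890625 m ≈ -0.027891 m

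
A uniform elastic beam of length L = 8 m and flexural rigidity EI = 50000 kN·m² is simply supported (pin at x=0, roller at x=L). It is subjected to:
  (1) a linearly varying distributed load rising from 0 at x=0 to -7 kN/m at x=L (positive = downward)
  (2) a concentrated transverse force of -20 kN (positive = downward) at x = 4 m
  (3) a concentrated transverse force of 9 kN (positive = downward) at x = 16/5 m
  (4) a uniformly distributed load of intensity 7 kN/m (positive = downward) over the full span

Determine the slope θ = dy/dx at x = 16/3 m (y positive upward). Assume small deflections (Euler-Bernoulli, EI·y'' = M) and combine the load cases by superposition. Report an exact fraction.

θ(16/3) = 25361/94921875 rad

Load 1 — triangular load w₀=-7 kN/m (0→w₀ over full span):
  θ_1 = -w₀(7L⁴-30L²x²+15x⁴)/(360LEI) = -(-7)·(7·8⁴-30·8²·(16/3)²+15·(16/3)⁴)/(360·8·50000) = -2548/3796875 rad
Load 2 — point force P=-20 kN at a=4 m (b=L-a=4):
  θ_2 = -Pa(2L²-6Lx+3x²+a²)/(6LEI)  [x>a] = -(-20)·4·(2·8²-6·8·(16/3)+3·(16/3)²+4²)/(6·8·50000) = -1/1125 rad
Load 3 — point force P=9 kN at a=16/5 m (b=L-a=24/5):
  θ_3 = -Pa(2L²-6Lx+3x²+a²)/(6LEI)  [x>a] = -9·(16/5)·(2·8²-6·8·(16/3)+3·(16/3)²+(16/5)²)/(6·8·50000) = 152/390625 rad
Load 4 — uniform load w=7 kN/m over full span:
  θ_4 = -w(L³-6Lx²+4x³)/(24EI) = -7·(8³-6·8·(16/3)²+4·(16/3)³)/(24·50000) = 364/253125 rad
Superposition: θ = Σ θ_i = 25361/94921875 rad ≈ 0.000267 rad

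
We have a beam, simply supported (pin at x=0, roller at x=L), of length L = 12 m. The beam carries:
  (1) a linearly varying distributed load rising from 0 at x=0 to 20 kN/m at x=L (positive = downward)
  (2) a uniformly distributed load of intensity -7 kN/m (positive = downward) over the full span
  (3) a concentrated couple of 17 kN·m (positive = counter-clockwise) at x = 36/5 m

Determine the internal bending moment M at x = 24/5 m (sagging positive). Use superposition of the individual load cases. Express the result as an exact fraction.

M(24/5) = 1178/25 kN·m

Load 1 — triangular load w₀=20 kN/m (0→w₀ over full span):
  M_1 = w₀Lx/6 - w₀x³/(6L) = 20·12·(24/5)/6 - 20·(24/5)³/(6·12) = 4032/25 kN·m
Load 2 — uniform load w=-7 kN/m over full span:
  M_2 = wx(L-x)/2 = (-7)·(24/5)·(12-(24/5))/2 = -3024/25 kN·m
Load 3 — applied couple M₀=17 kN·m at a=36/5 m (b=L-a=24/5):
  M_3 = M₀x/L  [x≤a] = 17·(24/5)/12 = 34/5 kN·m
Superposition: M = Σ M_i = 1178/25 kN·m ≈ 47.120000 kN·m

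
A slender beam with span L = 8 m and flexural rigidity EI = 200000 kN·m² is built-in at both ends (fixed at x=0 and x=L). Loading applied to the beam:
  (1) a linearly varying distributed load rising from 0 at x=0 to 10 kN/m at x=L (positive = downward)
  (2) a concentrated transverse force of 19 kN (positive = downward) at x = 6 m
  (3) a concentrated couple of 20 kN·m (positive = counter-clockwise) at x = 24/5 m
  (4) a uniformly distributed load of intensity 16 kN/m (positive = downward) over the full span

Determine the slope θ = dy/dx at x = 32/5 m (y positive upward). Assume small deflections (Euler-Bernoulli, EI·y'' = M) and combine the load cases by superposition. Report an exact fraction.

Load 1 — triangular load w₀=10 kN/m (0→w₀ over full span):
  θ_1 = -w₀(2x(L-x)(L-2x)(x+2L)+x²(L-x)²)/(120LEI) = -10·(2·(32/5)·(8-(32/5))·(8-2·(32/5))·((32/5)+2·8)+(32/5)²·(8-(32/5))²)/(120·8·200000) = 128/1171875 rad
Load 2 — point force P=19 kN at a=6 m (b=L-a=2):
  θ_2 = Pa²(L-x)(2bL-(3b+a)(L-x))/(2L³EI)  [x>a] = 19·6²·(8-(32/5))·(2·2·8-(3·2+6)·(8-(32/5)))/(2·8³·200000) = 171/2500000 rad
Load 3 — applied couple M₀=20 kN·m at a=24/5 m (b=L-a=16/5):
  θ_3 = (R_Ax²/2 - M_Ax - M₀(x-a))/EI  [x>a] with R_A=18/5, M_A=32/5 = ((18/5)·(32/5)²/2 - (32/5)·(32/5) - 20·((32/5)-(24/5)))/200000 = 3/781250 rad
Load 4 — uniform load w=16 kN/m over full span:
  θ_4 = -wx(L-x)(L-2x)/(12EI) = -16·(32/5)·(8-(32/5))·(8-2·(32/5))/(12·200000) = 128/390625 rad
Superposition: θ = Σ θ_i = 19093/37500000 rad ≈ 0.000509 rad

θ(32/5) = 19093/37500000 rad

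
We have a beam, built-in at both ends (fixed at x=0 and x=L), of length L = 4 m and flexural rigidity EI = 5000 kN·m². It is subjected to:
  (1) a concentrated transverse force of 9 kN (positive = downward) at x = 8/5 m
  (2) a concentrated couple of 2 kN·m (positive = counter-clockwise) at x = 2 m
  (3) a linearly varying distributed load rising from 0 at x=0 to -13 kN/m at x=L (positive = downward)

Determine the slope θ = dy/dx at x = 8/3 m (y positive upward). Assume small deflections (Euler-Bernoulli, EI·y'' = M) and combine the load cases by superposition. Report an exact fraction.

Load 1 — point force P=9 kN at a=8/5 m (b=L-a=12/5):
  θ_1 = Pa²(L-x)(2bL-(3b+a)(L-x))/(2L³EI)  [x>a] = 9·(8/5)²·(4-(8/3))·(2·(12/5)·4-(3·(12/5)+(8/5))·(4-(8/3)))/(2·4³·5000) = 28/78125 rad
Load 2 — applied couple M₀=2 kN·m at a=2 m (b=L-a=2):
  θ_2 = (R_Ax²/2 - M_Ax - M₀(x-a))/EI  [x>a] with R_A=3/4, M_A=1/2 = ((3/4)·(8/3)²/2 - (1/2)·(8/3) - 2·((8/3)-2))/5000 = 0 rad
Load 3 — triangular load w₀=-13 kN/m (0→w₀ over full span):
  θ_3 = -w₀(2x(L-x)(L-2x)(x+2L)+x²(L-x)²)/(120LEI) = -(-13)·(2·(8/3)·(4-(8/3))·(4-2·(8/3))·((8/3)+2·4)+(8/3)²·(4-(8/3))²)/(120·4·5000) = -364/759375 rad
Superposition: θ = Σ θ_i = -2296/18984375 rad ≈ -0.000121 rad

θ(8/3) = -2296/18984375 rad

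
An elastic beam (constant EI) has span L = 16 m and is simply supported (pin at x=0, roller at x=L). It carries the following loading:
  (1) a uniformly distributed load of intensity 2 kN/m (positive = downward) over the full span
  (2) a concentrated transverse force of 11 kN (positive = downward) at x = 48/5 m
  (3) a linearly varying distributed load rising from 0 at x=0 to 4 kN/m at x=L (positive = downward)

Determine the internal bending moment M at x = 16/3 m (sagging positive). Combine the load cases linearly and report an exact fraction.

M(16/3) = 53024/405 kN·m

Load 1 — uniform load w=2 kN/m over full span:
  M_1 = wx(L-x)/2 = 2·(16/3)·(16-(16/3))/2 = 512/9 kN·m
Load 2 — point force P=11 kN at a=48/5 m (b=L-a=32/5):
  M_2 = Pbx/L  [x≤a] = 11·(32/5)·(16/3)/16 = 352/15 kN·m
Load 3 — triangular load w₀=4 kN/m (0→w₀ over full span):
  M_3 = w₀Lx/6 - w₀x³/(6L) = 4·16·(16/3)/6 - 4·(16/3)³/(6·16) = 4096/81 kN·m
Superposition: M = Σ M_i = 53024/405 kN·m ≈ 130.923457 kN·m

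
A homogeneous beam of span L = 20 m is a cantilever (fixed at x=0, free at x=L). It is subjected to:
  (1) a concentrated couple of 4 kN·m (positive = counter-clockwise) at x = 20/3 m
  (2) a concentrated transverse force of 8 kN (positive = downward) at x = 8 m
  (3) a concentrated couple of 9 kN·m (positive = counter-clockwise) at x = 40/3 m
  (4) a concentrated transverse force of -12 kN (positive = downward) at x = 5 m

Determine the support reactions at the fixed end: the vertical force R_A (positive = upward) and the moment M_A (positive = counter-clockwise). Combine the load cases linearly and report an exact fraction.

R_A = -4 kN, M_A = -9 kN·m

Load 1 — applied couple M₀=4 kN·m at a=20/3 m (b=L-a=40/3):
  R_A = 0 kN
  M_A = -M₀ = -4 kN·m
Load 2 — point force P=8 kN at a=8 m (b=L-a=12):
  R_A = P = 8 kN
  M_A = Pa = 8·8 = 64 kN·m
Load 3 — applied couple M₀=9 kN·m at a=40/3 m (b=L-a=20/3):
  R_A = 0 kN
  M_A = -M₀ = -9 kN·m
Load 4 — point force P=-12 kN at a=5 m (b=L-a=15):
  R_A = P = (-12) = -12 kN
  M_A = Pa = (-12)·5 = -60 kN·m
Superposition: R_A = -4 kN, M_A = -9 kN·m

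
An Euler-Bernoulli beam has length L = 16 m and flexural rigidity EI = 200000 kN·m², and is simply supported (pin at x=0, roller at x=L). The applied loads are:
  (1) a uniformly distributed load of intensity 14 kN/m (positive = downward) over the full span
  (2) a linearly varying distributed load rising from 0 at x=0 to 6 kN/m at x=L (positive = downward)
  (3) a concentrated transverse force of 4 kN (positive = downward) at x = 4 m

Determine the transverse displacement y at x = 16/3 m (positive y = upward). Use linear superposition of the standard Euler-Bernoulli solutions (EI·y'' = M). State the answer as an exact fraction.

Load 1 — uniform load w=14 kN/m over full span:
  y_1 = -wx(L³-2Lx²+x³)/(24EI) = -14·(16/3)·(16³-2·16·(16/3)²+(16/3)³)/(24·200000) = -39424/759375 m
Load 2 — triangular load w₀=6 kN/m (0→w₀ over full span):
  y_2 = -w₀x(7L⁴-10L²x²+3x⁴)/(360LEI) = -6·(16/3)·(7·16⁴-10·16²·(16/3)²+3·(16/3)⁴)/(360·16·200000) = -8192/759375 m
Load 3 — point force P=4 kN at a=4 m (b=L-a=12):
  y_3 = -Pa(L-x)(2Lx-a²-x²)/(6LEI)  [x>a] = -4·4·(16-(16/3))·(2·16·(16/3)-4²-(16/3)²)/(6·16·200000) = -284/253125 m
Superposition: y = Σ y_i = -16156/253125 m ≈ -0.063826 m

y(16/3) = -16156/253125 m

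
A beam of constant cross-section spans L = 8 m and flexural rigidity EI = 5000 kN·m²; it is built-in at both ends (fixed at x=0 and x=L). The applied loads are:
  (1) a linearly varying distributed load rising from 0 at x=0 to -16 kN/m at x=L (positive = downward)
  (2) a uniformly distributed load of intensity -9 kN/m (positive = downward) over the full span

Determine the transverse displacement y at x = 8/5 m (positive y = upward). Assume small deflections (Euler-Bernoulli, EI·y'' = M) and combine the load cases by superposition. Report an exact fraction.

y(8/5) = 410624/29296875 m

Load 1 — triangular load w₀=-16 kN/m (0→w₀ over full span):
  y_1 = -w₀x²(L-x)²(x+2L)/(120LEI) = -(-16)·(8/5)²·(8-(8/5))²·((8/5)+2·8)/(120·8·5000) = 180224/29296875 m
Load 2 — uniform load w=-9 kN/m over full span:
  y_2 = -wx²(L-x)²/(24EI) = -(-9)·(8/5)²·(8-(8/5))²/(24·5000) = 3072/390625 m
Superposition: y = Σ y_i = 410624/29296875 m ≈ 0.014016 m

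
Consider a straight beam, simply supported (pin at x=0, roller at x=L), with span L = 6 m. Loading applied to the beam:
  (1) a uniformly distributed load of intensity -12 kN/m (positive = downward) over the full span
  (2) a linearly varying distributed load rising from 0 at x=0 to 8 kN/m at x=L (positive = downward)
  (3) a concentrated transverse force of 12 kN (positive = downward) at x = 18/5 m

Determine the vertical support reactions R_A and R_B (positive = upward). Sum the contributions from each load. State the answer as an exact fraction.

Load 1 — uniform load w=-12 kN/m over full span:
  R_A = wL/2 = (-12)·6/2 = -36 kN
  R_B = wL/2 = (-12)·6/2 = -36 kN
Load 2 — triangular load w₀=8 kN/m (0→w₀ over full span):
  R_A = w₀L/6 = 8·6/6 = 8 kN
  R_B = w₀L/3 = 8·6/3 = 16 kN
Load 3 — point force P=12 kN at a=18/5 m (b=L-a=12/5):
  R_A = Pb/L = 12·(12/5)/6 = 24/5 kN
  R_B = Pa/L = 12·(18/5)/6 = 36/5 kN
Superposition: R_A = -116/5 kN, R_B = -64/5 kN

R_A = -116/5 kN, R_B = -64/5 kN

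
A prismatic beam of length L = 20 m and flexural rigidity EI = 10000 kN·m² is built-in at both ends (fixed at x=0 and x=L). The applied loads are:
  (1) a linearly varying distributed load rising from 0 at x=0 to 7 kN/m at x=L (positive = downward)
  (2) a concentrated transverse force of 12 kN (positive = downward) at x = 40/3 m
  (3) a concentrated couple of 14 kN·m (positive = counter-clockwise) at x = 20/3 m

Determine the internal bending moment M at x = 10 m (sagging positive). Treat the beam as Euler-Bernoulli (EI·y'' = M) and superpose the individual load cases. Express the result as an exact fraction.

M(10) = 67 kN·m

Load 1 — triangular load w₀=7 kN/m (0→w₀ over full span):
  M_1 = 3w₀Lx/20 - w₀L²/30 - w₀x³/(6L) = 3·7·20·10/20 - 7·20²/30 - 7·10³/(6·20) = 175/3 kN·m
Load 2 — point force P=12 kN at a=40/3 m (b=L-a=20/3):
  M_2 = Pb²(3a+b)x/L³ - Pab²/L²  [x≤a] = 12·(20/3)²·(3·(40/3)+(20/3))·10/20³ - 12·(40/3)·(20/3)²/20² = 40/3 kN·m
Load 3 — applied couple M₀=14 kN·m at a=20/3 m (b=L-a=40/3):
  M_3 = R_Ax - M_A - M₀  [x>a] with R_A=14/15, M_A=0 = (14/15)·10 - 0 - 14 = -14/3 kN·m
Superposition: M = Σ M_i = 67 kN·m ≈ 67.000000 kN·m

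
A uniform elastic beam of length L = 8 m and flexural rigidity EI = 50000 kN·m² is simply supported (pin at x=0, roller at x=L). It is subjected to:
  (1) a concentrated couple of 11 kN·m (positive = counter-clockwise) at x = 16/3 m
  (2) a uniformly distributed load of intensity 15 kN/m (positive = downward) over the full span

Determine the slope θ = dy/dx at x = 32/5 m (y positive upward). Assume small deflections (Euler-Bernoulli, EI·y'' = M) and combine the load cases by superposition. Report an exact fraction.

Load 1 — applied couple M₀=11 kN·m at a=16/3 m (b=L-a=8/3):
  θ_1 = (M₀x²/(2L)-M₀(x-a)+C₁)/EI  [x>a] with C₁=M₀(3b²-L²)/(6L)=-88/9 = (11·(32/5)²/(2·8)-11·((32/5)-(16/3))+(-88/9))/50000 = 187/1406250 rad
Load 2 — uniform load w=15 kN/m over full span:
  θ_2 = -w(L³-6Lx²+4x³)/(24EI) = -15·(8³-6·8·(32/5)²+4·(32/5)³)/(24·50000) = 396/78125 rad
Superposition: θ = Σ θ_i = 1463/281250 rad ≈ 0.005202 rad

θ(32/5) = 1463/281250 rad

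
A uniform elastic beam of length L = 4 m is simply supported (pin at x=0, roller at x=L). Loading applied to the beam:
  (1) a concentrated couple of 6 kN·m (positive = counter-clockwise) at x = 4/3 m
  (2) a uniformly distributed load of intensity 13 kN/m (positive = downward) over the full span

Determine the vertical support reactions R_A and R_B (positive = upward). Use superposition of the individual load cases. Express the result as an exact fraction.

Load 1 — applied couple M₀=6 kN·m at a=4/3 m (b=L-a=8/3):
  R_A = M₀/L = 6/4 = 3/2 kN
  R_B = -M₀/L = -6/4 = -3/2 kN
Load 2 — uniform load w=13 kN/m over full span:
  R_A = wL/2 = 13·4/2 = 26 kN
  R_B = wL/2 = 13·4/2 = 26 kN
Superposition: R_A = 55/2 kN, R_B = 49/2 kN

R_A = 55/2 kN, R_B = 49/2 kN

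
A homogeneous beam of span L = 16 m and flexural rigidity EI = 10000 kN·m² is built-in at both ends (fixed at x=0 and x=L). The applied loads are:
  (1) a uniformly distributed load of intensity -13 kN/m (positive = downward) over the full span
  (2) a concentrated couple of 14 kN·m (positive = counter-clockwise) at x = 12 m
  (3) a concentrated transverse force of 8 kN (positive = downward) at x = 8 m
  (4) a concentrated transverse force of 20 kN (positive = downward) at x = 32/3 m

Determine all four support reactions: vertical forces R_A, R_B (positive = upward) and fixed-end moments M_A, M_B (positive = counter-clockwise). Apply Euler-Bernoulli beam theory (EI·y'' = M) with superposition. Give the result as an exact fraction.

Load 1 — uniform load w=-13 kN/m over full span:
  R_A = wL/2 = (-13)·16/2 = -104 kN
  M_A = wL²/12 = (-13)·16²/12 = -832/3 kN·m
  R_B = wL/2 = (-13)·16/2 = -104 kN
  M_B = -wL²/12 = -(-13)·16²/12 = 832/3 kN·m
Load 2 — applied couple M₀=14 kN·m at a=12 m (b=L-a=4):
  R_A = 6M₀ab/L³ = 6·14·12·4/16³ = 63/64 kN
  M_A = M₀b(2a-b)/L² = 14·4·(2·12-4)/16² = 35/8 kN·m
  R_B = -6M₀ab/L³ = -6·14·12·4/16³ = -63/64 kN
  M_B = M₀a(2b-a)/L² = 14·12·(2·4-12)/16² = -21/8 kN·m
Load 3 — point force P=8 kN at a=8 m (b=L-a=8):
  R_A = Pb²(3a+b)/L³ = 8·8²·(3·8+8)/16³ = 4 kN
  M_A = Pab²/L² = 8·8·8²/16² = 16 kN·m
  R_B = Pa²(a+3b)/L³ = 8·8²·(8+3·8)/16³ = 4 kN
  M_B = -Pa²b/L² = -8·8²·8/16² = -16 kN·m
Load 4 — point force P=20 kN at a=32/3 m (b=L-a=16/3):
  R_A = Pb²(3a+b)/L³ = 20·(16/3)²·(3·(32/3)+(16/3))/16³ = 140/27 kN
  M_A = Pab²/L² = 20·(32/3)·(16/3)²/16² = 640/27 kN·m
  R_B = Pa²(a+3b)/L³ = 20·(32/3)²·((32/3)+3·(16/3))/16³ = 400/27 kN
  M_B = -Pa²b/L² = -20·(32/3)²·(16/3)/16² = -1280/27 kN·m
Superposition: R_A = -162139/1728 kN, M_A = -50383/216 kN·m, R_B = -148901/1728 kN, M_B = 45641/216 kN·m

R_A = -162139/1728 kN, M_A = -50383/216 kN·m, R_B = -148901/1728 kN, M_B = 45641/216 kN·m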